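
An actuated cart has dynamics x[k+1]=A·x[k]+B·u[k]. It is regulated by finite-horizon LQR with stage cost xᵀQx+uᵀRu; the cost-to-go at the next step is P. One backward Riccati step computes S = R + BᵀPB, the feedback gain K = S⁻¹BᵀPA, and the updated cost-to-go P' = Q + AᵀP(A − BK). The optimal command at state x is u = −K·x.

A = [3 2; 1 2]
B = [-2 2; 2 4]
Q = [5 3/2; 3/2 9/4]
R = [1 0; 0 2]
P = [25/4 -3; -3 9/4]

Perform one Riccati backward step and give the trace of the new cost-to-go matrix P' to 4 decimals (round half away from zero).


9.5573

BᵀP = [-18.5000 10.5000; 0.5000 3.0000]
S = R + BᵀPB = [1 0; 0 2] + [58.0000 5.0000; 5.0000 13.0000] = [59.0000 5.0000; 5.0000 15.0000]
BᵀPA = [-45.0000 -16.0000; 4.5000 7.0000]
K = S⁻¹·BᵀPA = [-0.8110 -0.3198; 0.5703 0.5733]
A−BK = [0.2372 0.2140; 0.3407 0.3465]
AᵀP(A−BK) = [1.4363 1.0308; 1.0308 0.8709]
P' = Q + AᵀP(A−BK) = [6.4363 2.5308; 2.5308 3.1209]
tr(P') = 9.5573


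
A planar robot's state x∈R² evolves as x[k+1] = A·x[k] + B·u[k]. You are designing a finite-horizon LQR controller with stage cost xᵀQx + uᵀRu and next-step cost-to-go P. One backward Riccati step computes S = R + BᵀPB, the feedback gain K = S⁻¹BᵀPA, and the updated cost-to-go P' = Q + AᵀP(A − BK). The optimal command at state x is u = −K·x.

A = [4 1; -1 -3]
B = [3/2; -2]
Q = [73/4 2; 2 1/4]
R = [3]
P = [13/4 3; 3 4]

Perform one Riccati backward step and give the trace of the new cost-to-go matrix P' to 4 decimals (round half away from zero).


BᵀP = [-1.1250 -3.5000]
S = R + BᵀPB = [3] + [5.3125] = [8.3125]
BᵀPA = [-1.0000 9.3750]
K = S⁻¹·BᵀPA = [-0.1203 1.1278]
A−BK = [4.1805 -0.6917; -1.2406 -0.7444]
AᵀP(A−BK) = [31.8797 -12.8722; -12.8722 10.6767]
P' = Q + AᵀP(A−BK) = [50.1297 -10.8722; -10.8722 10.9267]
tr(P') = 61.0564

61.0564


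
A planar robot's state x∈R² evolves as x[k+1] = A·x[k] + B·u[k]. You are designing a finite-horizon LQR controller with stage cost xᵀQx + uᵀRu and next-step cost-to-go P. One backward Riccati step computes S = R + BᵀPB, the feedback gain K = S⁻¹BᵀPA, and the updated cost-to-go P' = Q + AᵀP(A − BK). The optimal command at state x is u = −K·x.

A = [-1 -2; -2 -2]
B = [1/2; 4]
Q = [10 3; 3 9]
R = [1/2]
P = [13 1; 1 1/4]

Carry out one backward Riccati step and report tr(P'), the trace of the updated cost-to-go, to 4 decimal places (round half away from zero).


33.4681

BᵀP = [10.5000 1.5000]
S = R + BᵀPB = [1/2] + [11.2500] = [11.7500]
BᵀPA = [-13.5000 -24.0000]
K = S⁻¹·BᵀPA = [-1.1489 -2.0426]
A−BK = [-0.4255 -0.9787; 2.5957 6.1702]
AᵀP(A−BK) = [2.4894 5.4255; 5.4255 11.9787]
P' = Q + AᵀP(A−BK) = [12.4894 8.4255; 8.4255 20.9787]
tr(P') = 33.4681


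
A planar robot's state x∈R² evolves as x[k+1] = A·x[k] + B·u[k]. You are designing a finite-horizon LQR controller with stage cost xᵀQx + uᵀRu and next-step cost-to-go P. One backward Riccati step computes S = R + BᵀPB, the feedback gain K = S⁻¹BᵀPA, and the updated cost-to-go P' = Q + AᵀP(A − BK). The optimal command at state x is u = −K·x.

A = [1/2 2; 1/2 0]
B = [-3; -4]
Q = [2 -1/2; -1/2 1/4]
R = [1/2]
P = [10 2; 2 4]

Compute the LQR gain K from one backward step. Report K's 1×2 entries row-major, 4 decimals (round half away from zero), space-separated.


BᵀP = [-38.0000 -22.0000]
S = R + BᵀPB = [1/2] + [202.0000] = [202.5000]
BᵀPA = [-30.0000 -76.0000]
K = S⁻¹·BᵀPA = [-0.1481 -0.3753]
A−BK = [0.0556 0.8741; -0.0926 -1.5012]
AᵀP(A−BK) = [0.0556 0.7407; 0.7407 11.4765]
P' = Q + AᵀP(A−BK) = [2.0556 0.2407; 0.2407 11.7265]
tr(P') = 13.7821

-0.1481 -0.3753


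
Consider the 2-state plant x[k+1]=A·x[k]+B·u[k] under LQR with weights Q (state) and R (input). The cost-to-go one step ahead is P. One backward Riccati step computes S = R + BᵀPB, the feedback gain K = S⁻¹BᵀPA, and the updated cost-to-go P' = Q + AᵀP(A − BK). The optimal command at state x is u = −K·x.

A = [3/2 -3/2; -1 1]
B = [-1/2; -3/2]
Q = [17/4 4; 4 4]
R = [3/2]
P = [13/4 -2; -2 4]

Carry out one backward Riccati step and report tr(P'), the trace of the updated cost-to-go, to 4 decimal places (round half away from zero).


30.8741

BᵀP = [1.3750 -5.0000]
S = R + BᵀPB = [3/2] + [6.8125] = [8.3125]
BᵀPA = [7.0625 -7.0625]
K = S⁻¹·BᵀPA = [0.8496 -0.8496]
A−BK = [1.9248 -1.9248; 0.2744 -0.2744]
AᵀP(A−BK) = [11.3120 -11.3120; -11.3120 11.3120]
P' = Q + AᵀP(A−BK) = [15.5620 -7.3120; -7.3120 15.3120]
tr(P') = 30.8741


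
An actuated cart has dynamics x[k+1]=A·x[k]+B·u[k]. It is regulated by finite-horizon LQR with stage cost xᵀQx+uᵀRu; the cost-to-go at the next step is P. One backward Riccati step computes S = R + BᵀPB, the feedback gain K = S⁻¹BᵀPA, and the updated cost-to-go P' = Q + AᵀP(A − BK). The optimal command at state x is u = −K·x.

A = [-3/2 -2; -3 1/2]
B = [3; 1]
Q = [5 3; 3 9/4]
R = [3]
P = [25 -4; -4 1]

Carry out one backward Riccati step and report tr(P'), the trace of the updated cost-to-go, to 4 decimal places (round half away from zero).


12.2695

BᵀP = [71.0000 -11.0000]
S = R + BᵀPB = [3] + [202.0000] = [205.0000]
BᵀPA = [-73.5000 -147.5000]
K = S⁻¹·BᵀPA = [-0.3585 -0.7195]
A−BK = [-0.4244 0.1585; -2.6415 1.2195]
AᵀP(A−BK) = [2.8976 -0.3841; -0.3841 2.1220]
P' = Q + AᵀP(A−BK) = [7.8976 2.6159; 2.6159 4.3720]
tr(P') = 12.2695


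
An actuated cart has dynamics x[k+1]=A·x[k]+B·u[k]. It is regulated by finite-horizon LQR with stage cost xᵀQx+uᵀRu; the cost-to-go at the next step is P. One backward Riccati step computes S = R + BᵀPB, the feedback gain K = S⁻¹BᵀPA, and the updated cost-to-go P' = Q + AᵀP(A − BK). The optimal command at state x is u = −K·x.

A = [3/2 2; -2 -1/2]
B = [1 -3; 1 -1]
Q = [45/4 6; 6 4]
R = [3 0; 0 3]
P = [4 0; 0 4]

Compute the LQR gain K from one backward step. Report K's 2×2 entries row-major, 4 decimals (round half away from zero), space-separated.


-1.1336 -0.4332 -0.6544 -0.6728

BᵀP = [4.0000 4.0000; -12.0000 -4.0000]
S = R + BᵀPB = [3 0; 0 3] + [8.0000 -16.0000; -16.0000 40.0000] = [11.0000 -16.0000; -16.0000 43.0000]
BᵀPA = [-2.0000 6.0000; -10.0000 -22.0000]
K = S⁻¹·BᵀPA = [-1.1336 -0.4332; -0.6544 -0.6728]
A−BK = [0.6705 0.4147; -1.5207 -0.7396]
AᵀP(A−BK) = [16.1889 8.4055; 8.4055 4.7972]
P' = Q + AᵀP(A−BK) = [27.4389 14.4055; 14.4055 8.7972]
tr(P') = 36.2362


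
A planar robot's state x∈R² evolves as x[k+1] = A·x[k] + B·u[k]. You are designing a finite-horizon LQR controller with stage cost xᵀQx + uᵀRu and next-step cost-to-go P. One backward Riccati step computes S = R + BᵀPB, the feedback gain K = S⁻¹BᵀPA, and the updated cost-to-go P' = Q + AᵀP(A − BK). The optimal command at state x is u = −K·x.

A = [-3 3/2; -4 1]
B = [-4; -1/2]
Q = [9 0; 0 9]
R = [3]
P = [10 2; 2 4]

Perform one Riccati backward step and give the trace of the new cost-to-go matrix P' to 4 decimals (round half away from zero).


BᵀP = [-41.0000 -10.0000]
S = R + BᵀPB = [3] + [169.0000] = [172.0000]
BᵀPA = [163.0000 -71.5000]
K = S⁻¹·BᵀPA = [0.9477 -0.4157]
A−BK = [0.7907 -0.1628; -3.5262 0.7922]
AᵀP(A−BK) = [47.5291 -11.2413; -11.2413 2.7776]
P' = Q + AᵀP(A−BK) = [56.5291 -11.2413; -11.2413 11.7776]
tr(P') = 68.3067

68.3067


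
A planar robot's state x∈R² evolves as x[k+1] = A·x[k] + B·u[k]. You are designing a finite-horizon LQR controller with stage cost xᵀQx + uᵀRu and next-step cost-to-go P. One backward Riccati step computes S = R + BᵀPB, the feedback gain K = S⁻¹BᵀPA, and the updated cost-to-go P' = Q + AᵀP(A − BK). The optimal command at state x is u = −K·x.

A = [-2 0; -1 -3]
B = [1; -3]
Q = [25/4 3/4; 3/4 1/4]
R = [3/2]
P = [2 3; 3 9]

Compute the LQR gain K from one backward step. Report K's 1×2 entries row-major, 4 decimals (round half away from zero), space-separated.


BᵀP = [-7.0000 -24.0000]
S = R + BᵀPB = [3/2] + [65.0000] = [66.5000]
BᵀPA = [38.0000 72.0000]
K = S⁻¹·BᵀPA = [0.5714 1.0827]
A−BK = [-2.5714 -1.0827; 0.7143 0.2481]
AᵀP(A−BK) = [7.2857 3.8571; 3.8571 3.0451]
P' = Q + AᵀP(A−BK) = [13.5357 4.6071; 4.6071 3.2951]
tr(P') = 16.8308

0.5714 1.0827


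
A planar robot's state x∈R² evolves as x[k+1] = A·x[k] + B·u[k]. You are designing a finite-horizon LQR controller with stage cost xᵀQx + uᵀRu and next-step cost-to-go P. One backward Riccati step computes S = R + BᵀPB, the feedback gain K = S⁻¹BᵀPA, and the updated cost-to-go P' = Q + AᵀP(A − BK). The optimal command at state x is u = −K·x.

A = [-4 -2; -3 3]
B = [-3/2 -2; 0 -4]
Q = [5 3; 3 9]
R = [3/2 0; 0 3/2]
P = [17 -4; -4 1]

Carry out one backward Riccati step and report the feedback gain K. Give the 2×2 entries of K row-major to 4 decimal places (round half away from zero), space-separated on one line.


1.4806 1.4925 0.9313 0.3582

BᵀP = [-25.5000 6.0000; -18.0000 4.0000]
S = R + BᵀPB = [3/2 0; 0 3/2] + [38.2500 27.0000; 27.0000 20.0000] = [39.7500 27.0000; 27.0000 21.5000]
BᵀPA = [84.0000 69.0000; 60.0000 48.0000]
K = S⁻¹·BᵀPA = [1.4806 1.4925; 0.9313 0.3582]
A−BK = [0.0836 0.9552; 0.7254 4.4328]
AᵀP(A−BK) = [4.7493 4.1343; 4.1343 4.8209]
P' = Q + AᵀP(A−BK) = [9.7493 7.1343; 7.1343 13.8209]
tr(P') = 23.5701


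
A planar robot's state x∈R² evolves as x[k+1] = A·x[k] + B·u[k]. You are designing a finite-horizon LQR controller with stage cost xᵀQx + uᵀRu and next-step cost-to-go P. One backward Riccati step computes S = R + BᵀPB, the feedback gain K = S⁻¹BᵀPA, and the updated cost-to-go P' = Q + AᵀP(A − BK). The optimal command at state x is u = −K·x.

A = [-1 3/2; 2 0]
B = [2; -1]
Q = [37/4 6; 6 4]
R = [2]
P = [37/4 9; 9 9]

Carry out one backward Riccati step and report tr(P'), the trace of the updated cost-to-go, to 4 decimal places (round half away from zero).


20.3698

BᵀP = [9.5000 9.0000]
S = R + BᵀPB = [2] + [10.0000] = [12.0000]
BᵀPA = [8.5000 14.2500]
K = S⁻¹·BᵀPA = [0.7083 1.1875]
A−BK = [-2.4167 -0.8750; 2.7083 1.1875]
AᵀP(A−BK) = [3.2292 3.0313; 3.0313 3.8906]
P' = Q + AᵀP(A−BK) = [12.4792 9.0313; 9.0313 7.8906]
tr(P') = 20.3698


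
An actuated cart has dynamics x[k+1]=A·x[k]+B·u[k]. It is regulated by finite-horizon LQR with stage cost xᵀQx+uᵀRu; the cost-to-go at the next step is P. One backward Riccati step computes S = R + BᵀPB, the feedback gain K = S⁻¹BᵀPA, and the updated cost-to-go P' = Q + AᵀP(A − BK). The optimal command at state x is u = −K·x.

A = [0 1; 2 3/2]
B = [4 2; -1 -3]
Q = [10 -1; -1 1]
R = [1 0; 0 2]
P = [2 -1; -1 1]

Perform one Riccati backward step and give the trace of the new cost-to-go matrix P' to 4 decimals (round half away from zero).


BᵀP = [9.0000 -5.0000; 7.0000 -5.0000]
S = R + BᵀPB = [1 0; 0 2] + [41.0000 33.0000; 33.0000 29.0000] = [42.0000 33.0000; 33.0000 31.0000]
BᵀPA = [-10.0000 1.5000; -10.0000 -0.5000]
K = S⁻¹·BᵀPA = [0.0939 0.2958; -0.4225 -0.3310]
A−BK = [0.4695 0.4789; 0.8263 0.8028]
AᵀP(A−BK) = [0.7136 0.6479; 0.6479 0.6408]
P' = Q + AᵀP(A−BK) = [10.7136 -0.3521; -0.3521 1.6408]
tr(P') = 12.3545

12.3545


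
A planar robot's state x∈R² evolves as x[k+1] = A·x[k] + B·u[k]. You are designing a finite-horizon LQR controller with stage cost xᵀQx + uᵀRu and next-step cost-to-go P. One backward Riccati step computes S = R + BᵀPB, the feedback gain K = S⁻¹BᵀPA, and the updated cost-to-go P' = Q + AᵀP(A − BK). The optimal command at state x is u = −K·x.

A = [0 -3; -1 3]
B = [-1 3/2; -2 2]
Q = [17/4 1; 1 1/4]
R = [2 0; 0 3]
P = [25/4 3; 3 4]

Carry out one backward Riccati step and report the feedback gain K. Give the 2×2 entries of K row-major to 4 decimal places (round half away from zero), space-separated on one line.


0.2581 -0.7097 -0.0407 -0.7301

BᵀP = [-12.2500 -11.0000; 15.3750 12.5000]
S = R + BᵀPB = [2 0; 0 3] + [34.2500 -40.3750; -40.3750 48.0625] = [36.2500 -40.3750; -40.3750 51.0625]
BᵀPA = [11.0000 3.7500; -12.5000 -8.6250]
K = S⁻¹·BᵀPA = [0.2581 -0.7097; -0.0407 -0.7301]
A−BK = [0.3192 -2.6146; -0.4024 3.0407]
AᵀP(A−BK) = [0.6520 -4.3192; -4.3192 34.6146]
P' = Q + AᵀP(A−BK) = [4.9020 -3.3192; -3.3192 34.8646]
tr(P') = 39.7666


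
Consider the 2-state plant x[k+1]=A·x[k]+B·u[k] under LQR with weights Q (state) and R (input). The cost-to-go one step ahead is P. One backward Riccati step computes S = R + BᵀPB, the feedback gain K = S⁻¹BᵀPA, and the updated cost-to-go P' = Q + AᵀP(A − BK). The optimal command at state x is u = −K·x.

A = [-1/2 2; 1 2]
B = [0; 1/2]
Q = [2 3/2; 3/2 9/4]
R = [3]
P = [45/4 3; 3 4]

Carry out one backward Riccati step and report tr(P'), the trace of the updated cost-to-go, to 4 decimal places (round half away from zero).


BᵀP = [1.5000 2.0000]
S = R + BᵀPB = [3] + [1.0000] = [4.0000]
BᵀPA = [1.2500 7.0000]
K = S⁻¹·BᵀPA = [0.3125 1.7500]
A−BK = [-0.5000 2.0000; 0.8438 1.1250]
AᵀP(A−BK) = [3.4219 -2.4375; -2.4375 72.7500]
P' = Q + AᵀP(A−BK) = [5.4219 -0.9375; -0.9375 75.0000]
tr(P') = 80.4219

80.4219


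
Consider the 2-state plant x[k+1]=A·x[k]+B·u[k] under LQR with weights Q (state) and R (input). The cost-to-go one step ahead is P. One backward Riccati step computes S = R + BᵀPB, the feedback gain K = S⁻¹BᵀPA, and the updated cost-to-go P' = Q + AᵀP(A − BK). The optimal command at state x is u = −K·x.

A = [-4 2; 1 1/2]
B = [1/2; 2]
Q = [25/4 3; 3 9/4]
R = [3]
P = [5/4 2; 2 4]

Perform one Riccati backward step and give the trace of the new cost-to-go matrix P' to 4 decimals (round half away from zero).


14.5188

BᵀP = [4.6250 9.0000]
S = R + BᵀPB = [3] + [20.3125] = [23.3125]
BᵀPA = [-9.5000 13.7500]
K = S⁻¹·BᵀPA = [-0.4075 0.5898]
A−BK = [-3.7962 1.7051; 1.8150 -0.6796]
AᵀP(A−BK) = [4.1287 -2.3968; -2.3968 1.8901]
P' = Q + AᵀP(A−BK) = [10.3787 0.6032; 0.6032 4.1401]
tr(P') = 14.5188


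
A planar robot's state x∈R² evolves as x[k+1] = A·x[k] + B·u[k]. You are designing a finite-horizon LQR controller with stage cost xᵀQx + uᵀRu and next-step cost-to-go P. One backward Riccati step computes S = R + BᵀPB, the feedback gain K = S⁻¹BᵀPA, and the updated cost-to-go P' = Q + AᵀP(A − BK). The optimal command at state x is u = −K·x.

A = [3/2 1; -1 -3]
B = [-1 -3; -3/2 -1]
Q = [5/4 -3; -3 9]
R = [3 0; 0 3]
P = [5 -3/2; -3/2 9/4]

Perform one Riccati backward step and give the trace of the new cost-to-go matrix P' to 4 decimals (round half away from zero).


BᵀP = [-2.7500 -1.8750; -13.5000 2.2500]
S = R + BᵀPB = [3 0; 0 3] + [5.5625 10.1250; 10.1250 38.2500] = [8.5625 10.1250; 10.1250 41.2500]
BᵀPA = [-2.2500 2.8750; -22.5000 -20.2500]
K = S⁻¹·BᵀPA = [0.5385 1.2909; -0.6776 -0.8078]
A−BK = [0.0056 -0.1324; -0.8699 -1.8714]
AᵀP(A−BK) = [3.9648 7.2296; 7.2296 14.1810]
P' = Q + AᵀP(A−BK) = [5.2148 4.2296; 4.2296 23.1810]
tr(P') = 28.3958

28.3958


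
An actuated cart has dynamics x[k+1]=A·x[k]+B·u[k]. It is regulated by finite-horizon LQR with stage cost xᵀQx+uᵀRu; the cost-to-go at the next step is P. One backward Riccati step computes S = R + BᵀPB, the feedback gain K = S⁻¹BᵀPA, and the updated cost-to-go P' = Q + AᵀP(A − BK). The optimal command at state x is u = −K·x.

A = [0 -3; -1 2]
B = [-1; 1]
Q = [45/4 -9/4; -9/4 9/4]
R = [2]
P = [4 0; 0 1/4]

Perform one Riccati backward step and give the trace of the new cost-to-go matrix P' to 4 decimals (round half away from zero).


25.7400

BᵀP = [-4.0000 0.2500]
S = R + BᵀPB = [2] + [4.2500] = [6.2500]
BᵀPA = [-0.2500 12.5000]
K = S⁻¹·BᵀPA = [-0.0400 2.0000]
A−BK = [-0.0400 -1.0000; -0.9600 0.0000]
AᵀP(A−BK) = [0.2400 0.0000; 0.0000 12.0000]
P' = Q + AᵀP(A−BK) = [11.4900 -2.2500; -2.2500 14.2500]
tr(P') = 25.7400


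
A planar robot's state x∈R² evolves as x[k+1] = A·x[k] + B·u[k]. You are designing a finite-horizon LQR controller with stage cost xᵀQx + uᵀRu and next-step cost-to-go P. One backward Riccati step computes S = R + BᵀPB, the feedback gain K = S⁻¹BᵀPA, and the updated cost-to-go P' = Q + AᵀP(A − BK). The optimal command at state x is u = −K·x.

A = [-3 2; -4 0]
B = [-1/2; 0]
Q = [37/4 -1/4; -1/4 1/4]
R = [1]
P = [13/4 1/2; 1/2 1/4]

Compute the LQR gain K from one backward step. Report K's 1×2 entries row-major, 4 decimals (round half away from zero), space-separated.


BᵀP = [-1.6250 -0.2500]
S = R + BᵀPB = [1] + [0.8125] = [1.8125]
BᵀPA = [5.8750 -3.2500]
K = S⁻¹·BᵀPA = [3.2414 -1.7931]
A−BK = [-1.3793 1.1034; -4.0000 0.0000]
AᵀP(A−BK) = [26.2069 -12.9655; -12.9655 7.1724]
P' = Q + AᵀP(A−BK) = [35.4569 -13.2155; -13.2155 7.4224]
tr(P') = 42.8793

3.2414 -1.7931


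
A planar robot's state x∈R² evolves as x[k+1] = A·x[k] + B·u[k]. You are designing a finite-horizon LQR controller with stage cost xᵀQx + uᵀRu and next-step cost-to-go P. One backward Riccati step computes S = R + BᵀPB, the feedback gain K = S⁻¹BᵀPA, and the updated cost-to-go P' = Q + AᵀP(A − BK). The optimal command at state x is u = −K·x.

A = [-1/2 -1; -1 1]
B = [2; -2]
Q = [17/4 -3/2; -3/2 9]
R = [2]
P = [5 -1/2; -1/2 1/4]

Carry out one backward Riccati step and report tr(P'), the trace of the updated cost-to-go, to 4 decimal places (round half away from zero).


BᵀP = [11.0000 -1.5000]
S = R + BᵀPB = [2] + [25.0000] = [27.0000]
BᵀPA = [-4.0000 -12.5000]
K = S⁻¹·BᵀPA = [-0.1481 -0.4630]
A−BK = [-0.2037 -0.0741; -1.2963 0.0741]
AᵀP(A−BK) = [0.4074 0.1481; 0.1481 0.4630]
P' = Q + AᵀP(A−BK) = [4.6574 -1.3519; -1.3519 9.4630]
tr(P') = 14.1204

14.1204


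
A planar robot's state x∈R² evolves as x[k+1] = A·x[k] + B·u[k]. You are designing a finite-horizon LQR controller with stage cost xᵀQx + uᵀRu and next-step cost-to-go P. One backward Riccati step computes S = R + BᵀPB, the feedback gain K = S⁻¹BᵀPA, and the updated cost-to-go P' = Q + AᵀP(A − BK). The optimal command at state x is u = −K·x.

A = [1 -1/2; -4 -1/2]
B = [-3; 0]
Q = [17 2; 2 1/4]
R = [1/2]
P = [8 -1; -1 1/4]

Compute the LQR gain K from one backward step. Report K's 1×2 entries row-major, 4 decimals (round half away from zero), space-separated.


-0.4966 0.1448

BᵀP = [-24.0000 3.0000]
S = R + BᵀPB = [1/2] + [72.0000] = [72.5000]
BᵀPA = [-36.0000 10.5000]
K = S⁻¹·BᵀPA = [-0.4966 0.1448]
A−BK = [-0.4897 -0.0655; -4.0000 -0.5000]
AᵀP(A−BK) = [2.1241 0.2138; 0.2138 0.0418]
P' = Q + AᵀP(A−BK) = [19.1241 2.2138; 2.2138 0.2918]
tr(P') = 19.4159


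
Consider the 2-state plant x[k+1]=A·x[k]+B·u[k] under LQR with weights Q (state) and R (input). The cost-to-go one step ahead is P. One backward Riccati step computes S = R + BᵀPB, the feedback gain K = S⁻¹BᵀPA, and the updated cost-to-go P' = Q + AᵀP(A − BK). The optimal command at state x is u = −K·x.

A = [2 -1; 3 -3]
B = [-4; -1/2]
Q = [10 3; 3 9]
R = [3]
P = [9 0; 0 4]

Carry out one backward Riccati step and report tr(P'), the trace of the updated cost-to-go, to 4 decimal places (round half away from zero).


BᵀP = [-36.0000 -2.0000]
S = R + BᵀPB = [3] + [145.0000] = [148.0000]
BᵀPA = [-78.0000 42.0000]
K = S⁻¹·BᵀPA = [-0.5270 0.2838]
A−BK = [-0.1081 0.1351; 2.7365 -2.8581]
AᵀP(A−BK) = [30.8919 -31.8649; -31.8649 33.0811]
P' = Q + AᵀP(A−BK) = [40.8919 -28.8649; -28.8649 42.0811]
tr(P') = 82.9730

82.9730


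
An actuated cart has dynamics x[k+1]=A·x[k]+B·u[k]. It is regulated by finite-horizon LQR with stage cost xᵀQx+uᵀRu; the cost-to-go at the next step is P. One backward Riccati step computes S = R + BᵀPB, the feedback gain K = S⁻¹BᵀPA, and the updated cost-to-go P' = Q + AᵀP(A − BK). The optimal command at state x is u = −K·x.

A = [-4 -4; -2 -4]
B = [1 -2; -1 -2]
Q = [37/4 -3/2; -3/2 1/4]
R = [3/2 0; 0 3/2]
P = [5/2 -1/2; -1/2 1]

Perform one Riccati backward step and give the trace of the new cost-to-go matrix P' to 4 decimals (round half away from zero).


BᵀP = [3.0000 -1.5000; -4.0000 -1.0000]
S = R + BᵀPB = [3/2 0; 0 3/2] + [4.5000 -3.0000; -3.0000 10.0000] = [6.0000 -3.0000; -3.0000 11.5000]
BᵀPA = [-9.0000 -6.0000; 18.0000 20.0000]
K = S⁻¹·BᵀPA = [-0.8250 -0.1500; 1.3500 1.7000]
A−BK = [-0.4750 -0.4500; -0.1250 -0.7500]
AᵀP(A−BK) = [4.2750 4.0500; 4.0500 5.1000]
P' = Q + AᵀP(A−BK) = [13.5250 2.5500; 2.5500 5.3500]
tr(P') = 18.8750

18.8750


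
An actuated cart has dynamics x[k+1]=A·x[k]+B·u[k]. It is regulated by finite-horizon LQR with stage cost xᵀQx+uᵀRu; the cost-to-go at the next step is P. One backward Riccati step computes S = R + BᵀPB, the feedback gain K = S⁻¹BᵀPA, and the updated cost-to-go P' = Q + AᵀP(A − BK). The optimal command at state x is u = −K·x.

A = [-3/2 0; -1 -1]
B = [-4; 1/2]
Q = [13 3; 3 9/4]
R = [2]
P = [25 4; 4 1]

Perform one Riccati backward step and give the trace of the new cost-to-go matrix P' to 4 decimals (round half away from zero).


16.5123

BᵀP = [-98.0000 -15.5000]
S = R + BᵀPB = [2] + [384.2500] = [386.2500]
BᵀPA = [162.5000 15.5000]
K = S⁻¹·BᵀPA = [0.4207 0.0401]
A−BK = [0.1828 0.1605; -1.2104 -1.0201]
AᵀP(A−BK) = [0.8843 0.4790; 0.4790 0.3780]
P' = Q + AᵀP(A−BK) = [13.8843 3.4790; 3.4790 2.6280]
tr(P') = 16.5123


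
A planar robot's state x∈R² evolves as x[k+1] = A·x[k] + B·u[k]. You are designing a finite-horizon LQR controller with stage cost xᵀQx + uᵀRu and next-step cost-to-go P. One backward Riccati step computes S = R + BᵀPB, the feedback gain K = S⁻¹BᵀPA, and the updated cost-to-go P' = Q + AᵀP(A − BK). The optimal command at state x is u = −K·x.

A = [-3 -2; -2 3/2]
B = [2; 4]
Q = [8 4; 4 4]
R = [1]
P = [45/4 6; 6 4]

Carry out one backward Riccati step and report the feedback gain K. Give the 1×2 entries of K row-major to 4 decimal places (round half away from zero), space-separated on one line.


BᵀP = [46.5000 28.0000]
S = R + BᵀPB = [1] + [205.0000] = [206.0000]
BᵀPA = [-195.5000 -51.0000]
K = S⁻¹·BᵀPA = [-0.9490 -0.2476]
A−BK = [-1.1019 -1.5049; 1.7961 2.4903]
AᵀP(A−BK) = [3.7148 4.0995; 4.0995 5.3738]
P' = Q + AᵀP(A−BK) = [11.7148 8.0995; 8.0995 9.3738]
tr(P') = 21.0886

-0.9490 -0.2476


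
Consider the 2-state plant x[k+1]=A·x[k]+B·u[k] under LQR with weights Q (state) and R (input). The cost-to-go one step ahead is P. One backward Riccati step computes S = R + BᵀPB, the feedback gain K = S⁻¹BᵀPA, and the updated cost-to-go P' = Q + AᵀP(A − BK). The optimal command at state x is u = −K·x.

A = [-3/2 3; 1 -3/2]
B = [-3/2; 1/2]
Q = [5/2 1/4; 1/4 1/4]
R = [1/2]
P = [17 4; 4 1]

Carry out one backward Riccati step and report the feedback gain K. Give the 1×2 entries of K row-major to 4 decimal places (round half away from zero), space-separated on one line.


BᵀP = [-23.5000 -5.5000]
S = R + BᵀPB = [1/2] + [32.5000] = [33.0000]
BᵀPA = [29.7500 -62.2500]
K = S⁻¹·BᵀPA = [0.9015 -1.8864]
A−BK = [-0.1477 0.1705; 0.5492 -0.5568]
AᵀP(A−BK) = [0.4299 -0.8807; -0.8807 1.8239]
P' = Q + AᵀP(A−BK) = [2.9299 -0.6307; -0.6307 2.0739]
tr(P') = 5.0038

0.9015 -1.8864


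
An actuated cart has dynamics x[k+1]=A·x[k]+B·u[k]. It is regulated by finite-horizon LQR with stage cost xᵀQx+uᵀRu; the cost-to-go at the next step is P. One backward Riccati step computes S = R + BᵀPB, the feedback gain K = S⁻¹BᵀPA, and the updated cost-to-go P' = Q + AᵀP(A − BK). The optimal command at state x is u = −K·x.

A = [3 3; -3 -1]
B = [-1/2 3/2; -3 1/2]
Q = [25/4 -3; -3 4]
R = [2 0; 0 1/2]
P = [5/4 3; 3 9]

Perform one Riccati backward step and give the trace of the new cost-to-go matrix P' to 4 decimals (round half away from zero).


14.6737

BᵀP = [-9.6250 -28.5000; 3.3750 9.0000]
S = R + BᵀPB = [2 0; 0 1/2] + [90.3125 -28.6875; -28.6875 9.5625] = [92.3125 -28.6875; -28.6875 10.0625]
BᵀPA = [56.6250 -0.3750; -16.8750 1.1250]
K = S⁻¹·BᵀPA = [0.8090 0.2691; 0.6293 0.8789]
A−BK = [2.4605 1.8162; -0.8877 -0.6322]
AᵀP(A−BK) = [3.0615 1.8454; 1.8454 1.3621]
P' = Q + AᵀP(A−BK) = [9.3115 -1.1546; -1.1546 5.3621]
tr(P') = 14.6737


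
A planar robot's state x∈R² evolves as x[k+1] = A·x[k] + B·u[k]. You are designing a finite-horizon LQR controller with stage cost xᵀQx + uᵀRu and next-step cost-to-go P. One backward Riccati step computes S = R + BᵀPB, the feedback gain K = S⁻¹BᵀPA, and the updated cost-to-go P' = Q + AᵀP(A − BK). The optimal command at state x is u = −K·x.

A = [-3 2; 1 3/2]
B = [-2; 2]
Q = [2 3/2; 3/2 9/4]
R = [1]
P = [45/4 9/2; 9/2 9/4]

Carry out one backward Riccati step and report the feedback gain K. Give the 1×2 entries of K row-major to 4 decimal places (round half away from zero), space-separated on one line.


BᵀP = [-13.5000 -4.5000]
S = R + BᵀPB = [1] + [18.0000] = [19.0000]
BᵀPA = [36.0000 -33.7500]
K = S⁻¹·BᵀPA = [1.8947 -1.7763]
A−BK = [0.7895 -1.5526; -2.7895 5.0526]
AᵀP(A−BK) = [8.2895 -11.4276; -11.4276 17.1118]
P' = Q + AᵀP(A−BK) = [10.2895 -9.9276; -9.9276 19.3618]
tr(P') = 29.6513

1.8947 -1.7763


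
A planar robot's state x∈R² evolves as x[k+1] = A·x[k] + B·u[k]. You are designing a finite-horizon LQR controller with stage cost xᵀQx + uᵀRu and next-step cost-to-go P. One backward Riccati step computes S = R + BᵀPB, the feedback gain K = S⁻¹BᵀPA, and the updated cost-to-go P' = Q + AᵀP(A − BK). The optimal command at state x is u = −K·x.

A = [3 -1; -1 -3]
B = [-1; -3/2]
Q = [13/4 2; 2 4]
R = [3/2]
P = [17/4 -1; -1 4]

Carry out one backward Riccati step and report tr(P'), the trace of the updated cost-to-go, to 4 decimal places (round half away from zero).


BᵀP = [-2.7500 -5.0000]
S = R + BᵀPB = [3/2] + [10.2500] = [11.7500]
BᵀPA = [-3.2500 17.7500]
K = S⁻¹·BᵀPA = [-0.2766 1.5106]
A−BK = [2.7234 0.5106; -1.4149 -0.7340]
AᵀP(A−BK) = [47.3511 12.1596; 12.1596 7.4362]
P' = Q + AᵀP(A−BK) = [50.6011 14.1596; 14.1596 11.4362]
tr(P') = 62.0372

62.0372


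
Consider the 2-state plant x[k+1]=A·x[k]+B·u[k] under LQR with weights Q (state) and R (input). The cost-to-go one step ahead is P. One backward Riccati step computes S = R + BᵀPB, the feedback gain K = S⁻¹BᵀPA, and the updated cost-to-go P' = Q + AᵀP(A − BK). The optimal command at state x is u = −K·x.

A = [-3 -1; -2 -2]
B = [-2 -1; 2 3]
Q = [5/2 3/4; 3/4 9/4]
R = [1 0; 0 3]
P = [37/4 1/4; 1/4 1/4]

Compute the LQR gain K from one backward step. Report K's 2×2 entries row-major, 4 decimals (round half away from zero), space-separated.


1.6624 0.6306 -0.4172 -0.2962

BᵀP = [-18.0000 0.0000; -8.5000 0.5000]
S = R + BᵀPB = [1 0; 0 3] + [36.0000 18.0000; 18.0000 10.0000] = [37.0000 18.0000; 18.0000 13.0000]
BᵀPA = [54.0000 18.0000; 24.5000 7.5000]
K = S⁻¹·BᵀPA = [1.6624 0.6306; -0.4172 -0.2962]
A−BK = [-0.0924 -0.0350; -4.0732 -2.3726]
AᵀP(A−BK) = [7.7006 3.9554; 3.9554 2.1210]
P' = Q + AᵀP(A−BK) = [10.2006 4.7054; 4.7054 4.3710]
tr(P') = 14.5717


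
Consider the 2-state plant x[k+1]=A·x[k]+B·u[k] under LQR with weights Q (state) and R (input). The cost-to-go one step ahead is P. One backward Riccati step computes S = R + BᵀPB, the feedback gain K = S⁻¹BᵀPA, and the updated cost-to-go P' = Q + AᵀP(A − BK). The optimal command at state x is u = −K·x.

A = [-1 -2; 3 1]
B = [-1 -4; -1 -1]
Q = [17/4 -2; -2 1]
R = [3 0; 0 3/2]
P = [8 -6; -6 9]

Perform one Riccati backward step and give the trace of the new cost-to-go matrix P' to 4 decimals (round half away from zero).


45.6231

BᵀP = [-2.0000 -3.0000; -26.0000 15.0000]
S = R + BᵀPB = [3 0; 0 3/2] + [5.0000 11.0000; 11.0000 89.0000] = [8.0000 11.0000; 11.0000 90.5000]
BᵀPA = [-7.0000 1.0000; 71.0000 67.0000]
K = S⁻¹·BᵀPA = [-2.3458 -1.0721; 1.0697 0.8706]
A−BK = [0.9328 0.4104; 1.7239 0.7985]
AᵀP(A−BK) = [32.6343 15.6791; 15.6791 7.7388]
P' = Q + AᵀP(A−BK) = [36.8843 13.6791; 13.6791 8.7388]
tr(P') = 45.6231


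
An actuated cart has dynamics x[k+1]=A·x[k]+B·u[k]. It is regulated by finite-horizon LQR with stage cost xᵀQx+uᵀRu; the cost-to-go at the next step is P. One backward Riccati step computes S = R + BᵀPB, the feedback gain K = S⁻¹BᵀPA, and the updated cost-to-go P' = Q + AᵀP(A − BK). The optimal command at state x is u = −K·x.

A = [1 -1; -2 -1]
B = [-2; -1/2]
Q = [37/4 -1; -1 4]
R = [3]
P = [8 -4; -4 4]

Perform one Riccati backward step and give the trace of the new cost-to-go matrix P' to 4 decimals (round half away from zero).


30.8214

BᵀP = [-14.0000 6.0000]
S = R + BᵀPB = [3] + [25.0000] = [28.0000]
BᵀPA = [-26.0000 8.0000]
K = S⁻¹·BᵀPA = [-0.9286 0.2857]
A−BK = [-0.8571 -0.4286; -2.4643 -0.8571]
AᵀP(A−BK) = [15.8571 3.4286; 3.4286 1.7143]
P' = Q + AᵀP(A−BK) = [25.1071 2.4286; 2.4286 5.7143]
tr(P') = 30.8214


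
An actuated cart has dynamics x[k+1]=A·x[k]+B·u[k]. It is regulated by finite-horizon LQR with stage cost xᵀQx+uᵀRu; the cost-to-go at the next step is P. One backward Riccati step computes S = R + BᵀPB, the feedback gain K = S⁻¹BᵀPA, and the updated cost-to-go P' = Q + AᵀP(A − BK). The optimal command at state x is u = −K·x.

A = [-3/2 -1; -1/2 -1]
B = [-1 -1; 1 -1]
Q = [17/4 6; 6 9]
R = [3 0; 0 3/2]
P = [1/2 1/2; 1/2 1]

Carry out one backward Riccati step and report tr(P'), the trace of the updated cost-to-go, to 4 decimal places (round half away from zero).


15.0364

BᵀP = [0.0000 0.5000; -1.0000 -1.5000]
S = R + BᵀPB = [3 0; 0 3/2] + [0.5000 -0.5000; -0.5000 2.5000] = [3.5000 -0.5000; -0.5000 4.0000]
BᵀPA = [-0.2500 -0.5000; 2.2500 2.5000]
K = S⁻¹·BᵀPA = [0.0091 -0.0545; 0.5636 0.6182]
A−BK = [-0.9273 -0.4364; 0.0545 -0.3273]
AᵀP(A−BK) = [0.8591 0.8455; 0.8455 0.9273]
P' = Q + AᵀP(A−BK) = [5.1091 6.8455; 6.8455 9.9273]
tr(P') = 15.0364


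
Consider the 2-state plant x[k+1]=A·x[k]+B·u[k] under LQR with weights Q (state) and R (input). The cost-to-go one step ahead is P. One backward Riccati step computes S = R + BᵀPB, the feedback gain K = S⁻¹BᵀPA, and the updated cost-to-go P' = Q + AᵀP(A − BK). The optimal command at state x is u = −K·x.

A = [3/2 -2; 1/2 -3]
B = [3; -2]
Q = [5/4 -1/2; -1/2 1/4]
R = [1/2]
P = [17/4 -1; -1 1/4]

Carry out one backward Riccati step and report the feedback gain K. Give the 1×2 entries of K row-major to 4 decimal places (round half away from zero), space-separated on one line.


BᵀP = [14.7500 -3.5000]
S = R + BᵀPB = [1/2] + [51.2500] = [51.7500]
BᵀPA = [20.3750 -19.0000]
K = S⁻¹·BᵀPA = [0.3937 -0.3671]
A−BK = [0.3188 -0.8986; 1.2874 -3.7343]
AᵀP(A−BK) = [0.1030 -0.1443; -0.1443 0.2742]
P' = Q + AᵀP(A−BK) = [1.3530 -0.6443; -0.6443 0.5242]
tr(P') = 1.8771

0.3937 -0.3671


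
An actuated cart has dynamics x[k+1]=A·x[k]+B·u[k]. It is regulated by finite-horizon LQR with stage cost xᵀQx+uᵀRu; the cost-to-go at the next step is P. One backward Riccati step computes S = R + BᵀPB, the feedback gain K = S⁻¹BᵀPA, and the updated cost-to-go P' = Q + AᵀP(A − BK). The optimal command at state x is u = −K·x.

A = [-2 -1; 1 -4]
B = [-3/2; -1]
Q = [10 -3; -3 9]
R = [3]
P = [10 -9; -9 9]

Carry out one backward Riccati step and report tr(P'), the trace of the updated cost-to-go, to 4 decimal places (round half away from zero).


BᵀP = [-6.0000 4.5000]
S = R + BᵀPB = [3] + [4.5000] = [7.5000]
BᵀPA = [16.5000 -12.0000]
K = S⁻¹·BᵀPA = [2.2000 -1.6000]
A−BK = [1.3000 -3.4000; 3.2000 -5.6000]
AᵀP(A−BK) = [48.7000 -52.6000; -52.6000 62.8000]
P' = Q + AᵀP(A−BK) = [58.7000 -55.6000; -55.6000 71.8000]
tr(P') = 130.5000

130.5000


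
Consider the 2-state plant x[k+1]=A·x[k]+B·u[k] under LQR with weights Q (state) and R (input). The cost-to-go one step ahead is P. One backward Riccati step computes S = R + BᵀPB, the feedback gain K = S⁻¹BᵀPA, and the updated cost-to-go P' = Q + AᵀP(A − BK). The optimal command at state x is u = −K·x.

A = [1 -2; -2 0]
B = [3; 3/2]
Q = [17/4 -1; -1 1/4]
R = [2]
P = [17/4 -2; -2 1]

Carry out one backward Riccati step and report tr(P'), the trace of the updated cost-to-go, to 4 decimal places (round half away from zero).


BᵀP = [9.7500 -4.5000]
S = R + BᵀPB = [2] + [22.5000] = [24.5000]
BᵀPA = [18.7500 -19.5000]
K = S⁻¹·BᵀPA = [0.7653 -0.7959]
A−BK = [-1.2959 0.3878; -3.1480 1.1939]
AᵀP(A−BK) = [1.9005 -1.5765; -1.5765 1.4796]
P' = Q + AᵀP(A−BK) = [6.1505 -2.5765; -2.5765 1.7296]
tr(P') = 7.8801

7.8801


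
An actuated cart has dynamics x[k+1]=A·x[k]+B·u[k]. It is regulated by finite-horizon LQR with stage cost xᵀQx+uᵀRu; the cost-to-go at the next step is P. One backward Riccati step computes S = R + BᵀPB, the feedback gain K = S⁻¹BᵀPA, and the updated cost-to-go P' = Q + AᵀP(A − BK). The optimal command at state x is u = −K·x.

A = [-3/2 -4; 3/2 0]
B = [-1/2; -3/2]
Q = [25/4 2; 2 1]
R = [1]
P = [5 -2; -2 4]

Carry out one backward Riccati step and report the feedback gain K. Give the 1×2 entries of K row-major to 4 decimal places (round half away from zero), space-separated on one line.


-1.0000 -0.2424

BᵀP = [0.5000 -5.0000]
S = R + BᵀPB = [1] + [7.2500] = [8.2500]
BᵀPA = [-8.2500 -2.0000]
K = S⁻¹·BᵀPA = [-1.0000 -0.2424]
A−BK = [-2.0000 -4.1212; 0.0000 -0.3636]
AᵀP(A−BK) = [21.0000 40.0000; 40.0000 79.5152]
P' = Q + AᵀP(A−BK) = [27.2500 42.0000; 42.0000 80.5152]
tr(P') = 107.7652


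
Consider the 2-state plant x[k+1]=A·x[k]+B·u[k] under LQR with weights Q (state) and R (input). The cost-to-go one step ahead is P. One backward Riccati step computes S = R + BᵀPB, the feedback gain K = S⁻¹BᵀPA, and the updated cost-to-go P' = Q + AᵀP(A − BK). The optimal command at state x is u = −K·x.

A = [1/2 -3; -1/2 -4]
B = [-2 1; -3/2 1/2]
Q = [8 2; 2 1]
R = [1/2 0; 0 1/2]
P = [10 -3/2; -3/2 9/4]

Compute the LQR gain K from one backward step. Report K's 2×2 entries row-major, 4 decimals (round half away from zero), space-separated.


BᵀP = [-17.7500 -0.3750; 9.2500 -0.3750]
S = R + BᵀPB = [1/2 0; 0 1/2] + [36.0625 -17.9375; -17.9375 9.0625] = [36.5625 -17.9375; -17.9375 9.5625]
BᵀPA = [-8.6875 54.7500; 4.8125 -26.2500]
K = S⁻¹·BᵀPA = [0.1166 1.8901; 0.7220 0.8004]
A−BK = [0.0112 -0.0202; -0.6861 -1.5650]
AᵀP(A−BK) = [1.3509 2.8184; 2.8184 7.5269]
P' = Q + AᵀP(A−BK) = [9.3509 4.8184; 4.8184 8.5269]
tr(P') = 17.8778

0.1166 1.8901 0.7220 0.8004


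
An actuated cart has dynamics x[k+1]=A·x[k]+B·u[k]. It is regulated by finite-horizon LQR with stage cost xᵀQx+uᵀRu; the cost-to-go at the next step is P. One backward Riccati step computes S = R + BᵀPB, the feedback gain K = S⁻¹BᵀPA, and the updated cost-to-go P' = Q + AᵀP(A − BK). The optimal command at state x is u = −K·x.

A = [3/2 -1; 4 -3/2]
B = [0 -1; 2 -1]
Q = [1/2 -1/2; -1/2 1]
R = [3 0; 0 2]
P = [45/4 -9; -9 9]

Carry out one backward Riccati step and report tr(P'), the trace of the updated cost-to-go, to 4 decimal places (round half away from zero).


9.4412

BᵀP = [-18.0000 18.0000; -2.2500 0.0000]
S = R + BᵀPB = [3 0; 0 2] + [36.0000 0.0000; 0.0000 2.2500] = [39.0000 0.0000; 0.0000 4.2500]
BᵀPA = [45.0000 -9.0000; -3.3750 2.2500]
K = S⁻¹·BᵀPA = [1.1538 -0.2308; -0.7941 0.5294]
A−BK = [0.7059 -0.4706; 0.8982 -0.5090]
AᵀP(A−BK) = [6.7093 -2.4536; -2.4536 1.2319]
P' = Q + AᵀP(A−BK) = [7.2093 -2.9536; -2.9536 2.2319]
tr(P') = 9.4412


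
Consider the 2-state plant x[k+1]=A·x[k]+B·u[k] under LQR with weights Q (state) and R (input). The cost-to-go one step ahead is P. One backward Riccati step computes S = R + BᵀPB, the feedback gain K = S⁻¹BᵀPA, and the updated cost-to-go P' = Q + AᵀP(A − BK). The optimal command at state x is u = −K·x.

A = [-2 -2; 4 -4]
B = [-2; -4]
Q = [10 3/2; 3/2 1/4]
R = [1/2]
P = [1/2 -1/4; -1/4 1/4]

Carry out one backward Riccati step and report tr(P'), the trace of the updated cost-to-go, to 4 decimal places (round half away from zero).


BᵀP = [0.0000 -0.5000]
S = R + BᵀPB = [1/2] + [2.0000] = [2.5000]
BᵀPA = [-2.0000 2.0000]
K = S⁻¹·BᵀPA = [-0.8000 0.8000]
A−BK = [-3.6000 -0.4000; 0.8000 -0.8000]
AᵀP(A−BK) = [8.4000 -0.4000; -0.4000 0.4000]
P' = Q + AᵀP(A−BK) = [18.4000 1.1000; 1.1000 0.6500]
tr(P') = 19.0500

19.0500


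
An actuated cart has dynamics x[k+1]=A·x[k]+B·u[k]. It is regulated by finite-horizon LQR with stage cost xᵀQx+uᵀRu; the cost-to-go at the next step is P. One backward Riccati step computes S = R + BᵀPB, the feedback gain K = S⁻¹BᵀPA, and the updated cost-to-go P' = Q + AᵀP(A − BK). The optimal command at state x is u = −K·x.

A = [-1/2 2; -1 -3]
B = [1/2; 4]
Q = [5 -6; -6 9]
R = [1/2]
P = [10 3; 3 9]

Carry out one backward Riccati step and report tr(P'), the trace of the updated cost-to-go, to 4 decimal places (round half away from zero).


BᵀP = [17.0000 37.5000]
S = R + BᵀPB = [1/2] + [158.5000] = [159.0000]
BᵀPA = [-46.0000 -78.5000]
K = S⁻¹·BᵀPA = [-0.2893 -0.4937]
A−BK = [-0.3553 2.2469; 0.1572 -1.0252]
AᵀP(A−BK) = [1.1918 -7.2107; -7.2107 46.2437]
P' = Q + AᵀP(A−BK) = [6.1918 -13.2107; -13.2107 55.2437]
tr(P') = 61.4355

61.4355


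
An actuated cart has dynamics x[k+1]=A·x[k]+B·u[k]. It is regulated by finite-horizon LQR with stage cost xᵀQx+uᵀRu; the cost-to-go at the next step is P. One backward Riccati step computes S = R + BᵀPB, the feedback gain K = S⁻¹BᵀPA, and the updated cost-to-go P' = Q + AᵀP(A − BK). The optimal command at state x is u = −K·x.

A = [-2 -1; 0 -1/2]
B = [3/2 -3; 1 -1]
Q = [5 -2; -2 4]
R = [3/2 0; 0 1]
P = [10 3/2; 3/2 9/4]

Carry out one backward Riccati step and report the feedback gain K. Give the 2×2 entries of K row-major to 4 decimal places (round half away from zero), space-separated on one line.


0.1216 -0.1487 0.6804 0.2625

BᵀP = [16.5000 4.5000; -31.5000 -6.7500]
S = R + BᵀPB = [3/2 0; 0 1] + [29.2500 -54.0000; -54.0000 101.2500] = [30.7500 -54.0000; -54.0000 102.2500]
BᵀPA = [-33.0000 -18.7500; 63.0000 34.8750]
K = S⁻¹·BᵀPA = [0.1216 -0.1487; 0.6804 0.2625]
A−BK = [-0.1413 0.0107; 0.5588 -0.0887]
AᵀP(A−BK) = [1.1504 0.0526; 0.0526 0.1181]
P' = Q + AᵀP(A−BK) = [6.1504 -1.9474; -1.9474 4.1181]
tr(P') = 10.2685


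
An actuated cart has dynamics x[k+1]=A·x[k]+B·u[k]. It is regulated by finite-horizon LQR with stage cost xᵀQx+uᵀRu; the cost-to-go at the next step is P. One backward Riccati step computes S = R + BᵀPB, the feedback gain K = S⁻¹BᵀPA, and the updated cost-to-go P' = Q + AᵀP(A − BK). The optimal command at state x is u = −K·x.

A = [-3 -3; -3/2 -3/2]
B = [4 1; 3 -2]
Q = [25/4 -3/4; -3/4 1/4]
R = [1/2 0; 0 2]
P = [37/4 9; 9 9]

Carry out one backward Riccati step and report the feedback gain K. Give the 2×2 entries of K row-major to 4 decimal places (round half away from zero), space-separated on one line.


-0.6496 -0.6496 -0.0466 -0.0466

BᵀP = [64.0000 63.0000; -8.7500 -9.0000]
S = R + BᵀPB = [1/2 0; 0 2] + [445.0000 -62.0000; -62.0000 9.2500] = [445.5000 -62.0000; -62.0000 11.2500]
BᵀPA = [-286.5000 -286.5000; 39.7500 39.7500]
K = S⁻¹·BᵀPA = [-0.6496 -0.6496; -0.0466 -0.0466]
A−BK = [-0.3551 -0.3551; 0.3556 0.3556]
AᵀP(A−BK) = [0.2468 0.2468; 0.2468 0.2468]
P' = Q + AᵀP(A−BK) = [6.4968 -0.5032; -0.5032 0.4968]
tr(P') = 6.9937


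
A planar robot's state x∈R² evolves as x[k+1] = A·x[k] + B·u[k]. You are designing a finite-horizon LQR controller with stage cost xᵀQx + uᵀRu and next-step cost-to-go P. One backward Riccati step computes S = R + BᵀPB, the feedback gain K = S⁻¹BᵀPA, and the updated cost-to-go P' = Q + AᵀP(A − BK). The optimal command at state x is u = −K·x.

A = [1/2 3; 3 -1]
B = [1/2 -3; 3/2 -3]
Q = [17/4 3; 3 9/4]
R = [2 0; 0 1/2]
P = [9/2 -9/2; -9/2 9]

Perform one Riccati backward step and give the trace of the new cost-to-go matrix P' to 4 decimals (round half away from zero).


BᵀP = [-4.5000 11.2500; 0.0000 -13.5000]
S = R + BᵀPB = [2 0; 0 1/2] + [14.6250 -20.2500; -20.2500 40.5000] = [16.6250 -20.2500; -20.2500 41.0000]
BᵀPA = [31.5000 -24.7500; -40.5000 13.5000]
K = S⁻¹·BᵀPA = [1.7358 -2.7300; -0.1305 -1.0191]
A−BK = [-0.7594 1.3077; 0.0048 0.0377]
AᵀP(A−BK) = [8.6626 -13.7776; -13.7776 22.6895]
P' = Q + AᵀP(A−BK) = [12.9126 -10.7776; -10.7776 24.9395]
tr(P') = 37.8522

37.8522
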